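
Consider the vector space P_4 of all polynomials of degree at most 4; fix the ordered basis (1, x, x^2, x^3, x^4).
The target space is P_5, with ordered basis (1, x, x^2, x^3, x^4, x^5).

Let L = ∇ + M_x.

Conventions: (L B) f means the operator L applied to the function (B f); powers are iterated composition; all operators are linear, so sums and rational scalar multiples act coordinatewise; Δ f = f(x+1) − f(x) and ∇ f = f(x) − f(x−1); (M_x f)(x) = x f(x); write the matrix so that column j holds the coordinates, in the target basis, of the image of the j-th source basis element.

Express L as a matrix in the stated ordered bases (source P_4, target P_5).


image of 1: x
image of x: x^2 + 1
image of x^2: x^3 + 2x - 1
image of x^3: x^4 + 3x^2 - 3x + 1
image of x^4: x^5 + 4x^3 - 6x^2 + 4x - 1
each image's coordinates form column j of the matrix

the matrix is [[0, 1, -1, 1, -1]; [1, 0, 2, -3, 4]; [0, 1, 0, 3, -6]; [0, 0, 1, 0, 4]; [0, 0, 0, 1, 0]; [0, 0, 0, 0, 1]] (rows listed top to bottom)


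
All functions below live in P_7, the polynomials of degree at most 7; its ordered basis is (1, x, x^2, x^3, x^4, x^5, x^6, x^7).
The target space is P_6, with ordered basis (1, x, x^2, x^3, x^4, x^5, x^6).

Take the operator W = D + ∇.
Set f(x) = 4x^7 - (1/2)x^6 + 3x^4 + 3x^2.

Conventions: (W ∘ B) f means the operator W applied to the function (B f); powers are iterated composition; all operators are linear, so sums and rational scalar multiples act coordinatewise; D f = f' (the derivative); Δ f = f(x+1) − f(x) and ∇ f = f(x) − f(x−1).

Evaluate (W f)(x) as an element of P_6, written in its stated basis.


the image equals g(x) = 56x^6 - 90x^5 + (295/2)x^4 - 126x^3 + (147/2)x^2 - 7x - 3/2

D f = 28x^6 - 3x^5 + 12x^3 + 6x
∇ f = 28x^6 - 87x^5 + (295/2)x^4 - 138x^3 + (147/2)x^2 - 13x - 3/2
(D + ∇) f = 56x^6 - 90x^5 + (295/2)x^4 - 126x^3 + (147/2)x^2 - 7x - 3/2


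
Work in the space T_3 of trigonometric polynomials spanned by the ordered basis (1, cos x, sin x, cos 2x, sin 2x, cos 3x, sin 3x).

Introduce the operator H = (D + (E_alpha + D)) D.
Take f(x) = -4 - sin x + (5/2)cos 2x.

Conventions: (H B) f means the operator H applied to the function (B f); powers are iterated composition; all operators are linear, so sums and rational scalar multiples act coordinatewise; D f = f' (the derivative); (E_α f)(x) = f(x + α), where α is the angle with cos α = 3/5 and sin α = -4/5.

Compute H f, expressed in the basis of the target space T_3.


D f = -cos x - 5sin 2x
D D f = sin x - 10cos 2x
E_alpha D f = -(3/5)cos x - (4/5)sin x + (24/5)cos 2x + (7/5)sin 2x
D D f = sin x - 10cos 2x
(E_alpha + D) D f = -(3/5)cos x + (1/5)sin x - (26/5)cos 2x + (7/5)sin 2x
(D + (E_alpha + D)) D f = -(3/5)cos x + (6/5)sin x - (76/5)cos 2x + (7/5)sin 2x

g(x) = -(3/5)cos x + (6/5)sin x - (76/5)cos 2x + (7/5)sin 2x


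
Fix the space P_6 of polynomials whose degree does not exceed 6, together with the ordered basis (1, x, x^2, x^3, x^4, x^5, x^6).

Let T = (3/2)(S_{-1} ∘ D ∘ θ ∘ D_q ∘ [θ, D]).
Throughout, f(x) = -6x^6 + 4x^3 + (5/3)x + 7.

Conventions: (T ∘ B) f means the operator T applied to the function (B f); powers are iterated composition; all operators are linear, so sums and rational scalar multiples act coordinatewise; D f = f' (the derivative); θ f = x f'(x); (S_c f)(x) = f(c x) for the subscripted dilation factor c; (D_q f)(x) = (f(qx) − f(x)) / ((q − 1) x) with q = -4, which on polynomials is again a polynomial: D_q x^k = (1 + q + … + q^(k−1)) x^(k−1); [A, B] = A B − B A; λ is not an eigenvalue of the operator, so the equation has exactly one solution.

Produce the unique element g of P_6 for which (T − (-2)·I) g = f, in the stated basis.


the image equals g(x) = -3x^6 + 44282x^3 + (5/6)x - 298900

write g with unknown coordinates in the stated basis and equate coefficients in (T − (-2)·I) g = f
solving from the highest basis element down gives g = -3x^6 + 44282x^3 + (5/6)x - 298900
check: T g = -88560x^3 + 597807
so T g − (-2)·g = -6x^6 + 4x^3 + (5/3)x + 7 = f ✓


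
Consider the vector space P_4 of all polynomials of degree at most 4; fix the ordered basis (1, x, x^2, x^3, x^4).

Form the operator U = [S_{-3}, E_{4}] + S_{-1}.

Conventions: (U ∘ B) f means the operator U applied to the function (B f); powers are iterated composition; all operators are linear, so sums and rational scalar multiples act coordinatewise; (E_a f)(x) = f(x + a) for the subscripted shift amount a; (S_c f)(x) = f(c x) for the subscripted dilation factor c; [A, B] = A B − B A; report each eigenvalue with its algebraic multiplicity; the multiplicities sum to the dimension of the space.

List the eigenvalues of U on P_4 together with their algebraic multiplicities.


λ = -1 (multiplicity 2), λ = 1 (multiplicity 3)

image of 1: 1
image of x: -x + 16
image of x^2: x^2 - 96x - 128
image of x^3: -x^3 + 432x^2 + 1152x + 1792
image of x^4: x^4 - 1728x^3 - 6912x^2 - 21504x - 20480
the matrix is upper triangular; its diagonal is (1, -1, 1, -1, 1)
for a triangular matrix the eigenvalues are the diagonal entries, with algebraic multiplicity their repetition count


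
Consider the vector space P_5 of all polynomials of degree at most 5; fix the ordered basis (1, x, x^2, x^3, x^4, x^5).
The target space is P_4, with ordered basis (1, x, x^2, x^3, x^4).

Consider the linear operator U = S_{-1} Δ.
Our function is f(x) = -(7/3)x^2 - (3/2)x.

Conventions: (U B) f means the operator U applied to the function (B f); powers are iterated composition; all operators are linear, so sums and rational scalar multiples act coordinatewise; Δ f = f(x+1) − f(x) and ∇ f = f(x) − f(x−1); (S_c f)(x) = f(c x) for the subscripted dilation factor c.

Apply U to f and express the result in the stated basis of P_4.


the image equals g(x) = (14/3)x - 23/6

Δ f = -(14/3)x - 23/6
S_{-1} Δ f = (14/3)x - 23/6


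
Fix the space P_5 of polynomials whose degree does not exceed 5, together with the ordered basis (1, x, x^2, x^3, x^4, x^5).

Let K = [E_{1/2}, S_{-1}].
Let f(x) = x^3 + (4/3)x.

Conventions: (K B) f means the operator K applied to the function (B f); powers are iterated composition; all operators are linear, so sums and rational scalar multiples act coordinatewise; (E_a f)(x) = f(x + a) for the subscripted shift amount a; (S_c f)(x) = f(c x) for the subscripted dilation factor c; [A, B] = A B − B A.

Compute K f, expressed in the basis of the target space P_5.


g(x) = -3x^2 - 19/12

S_{-1} f = -x^3 - (4/3)x
E_{1/2} S_{-1} f = -x^3 - (3/2)x^2 - (25/12)x - 19/24
E_{1/2} f = x^3 + (3/2)x^2 + (25/12)x + 19/24
S_{-1} E_{1/2} f = -x^3 + (3/2)x^2 - (25/12)x + 19/24
[E_{1/2}, S_{-1}] f = -3x^2 - 19/12


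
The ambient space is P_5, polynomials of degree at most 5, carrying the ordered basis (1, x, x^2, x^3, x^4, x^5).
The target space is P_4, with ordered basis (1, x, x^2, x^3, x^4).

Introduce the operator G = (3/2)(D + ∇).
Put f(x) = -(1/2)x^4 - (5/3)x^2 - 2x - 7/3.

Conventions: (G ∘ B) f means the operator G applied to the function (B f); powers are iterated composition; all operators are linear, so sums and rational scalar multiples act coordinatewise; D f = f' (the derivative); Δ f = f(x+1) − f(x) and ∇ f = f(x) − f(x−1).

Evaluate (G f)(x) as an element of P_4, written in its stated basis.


g(x) = -6x^3 + (9/2)x^2 - 13x - 11/4

D f = -2x^3 - (10/3)x - 2
∇ f = -2x^3 + 3x^2 - (16/3)x + 1/6
(D + ∇) f = -4x^3 + 3x^2 - (26/3)x - 11/6
((3/2)(D + ∇)) f = -6x^3 + (9/2)x^2 - 13x - 11/4


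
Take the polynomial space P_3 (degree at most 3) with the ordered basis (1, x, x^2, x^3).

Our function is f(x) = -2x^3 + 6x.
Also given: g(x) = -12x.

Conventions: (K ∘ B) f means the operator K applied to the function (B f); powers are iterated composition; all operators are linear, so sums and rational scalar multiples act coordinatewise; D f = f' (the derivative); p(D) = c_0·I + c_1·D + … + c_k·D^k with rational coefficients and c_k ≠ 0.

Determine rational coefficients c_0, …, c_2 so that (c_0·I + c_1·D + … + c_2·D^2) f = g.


c_0 = 0, c_1 = 0, c_2 = 1

D^0 f = -2x^3 + 6x
D^1 f = -6x^2 + 6
D^2 f = -12x
matching coefficients of g against c_0 f + c_1 Df + … from the top degree down determines the c_i
solution: c_0 = 0, c_1 = 0, c_2 = 1


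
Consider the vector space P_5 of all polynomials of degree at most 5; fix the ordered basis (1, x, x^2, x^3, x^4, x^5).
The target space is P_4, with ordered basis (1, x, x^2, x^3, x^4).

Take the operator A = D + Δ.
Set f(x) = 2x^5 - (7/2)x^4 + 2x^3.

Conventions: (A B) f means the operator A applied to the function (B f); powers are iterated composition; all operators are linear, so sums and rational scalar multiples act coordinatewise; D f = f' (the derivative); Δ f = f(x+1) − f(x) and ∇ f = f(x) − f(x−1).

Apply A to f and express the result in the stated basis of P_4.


the image equals g(x) = 20x^4 - 8x^3 + 11x^2 + 2x + 1/2

D f = 10x^4 - 14x^3 + 6x^2
Δ f = 10x^4 + 6x^3 + 5x^2 + 2x + 1/2
(D + Δ) f = 20x^4 - 8x^3 + 11x^2 + 2x + 1/2


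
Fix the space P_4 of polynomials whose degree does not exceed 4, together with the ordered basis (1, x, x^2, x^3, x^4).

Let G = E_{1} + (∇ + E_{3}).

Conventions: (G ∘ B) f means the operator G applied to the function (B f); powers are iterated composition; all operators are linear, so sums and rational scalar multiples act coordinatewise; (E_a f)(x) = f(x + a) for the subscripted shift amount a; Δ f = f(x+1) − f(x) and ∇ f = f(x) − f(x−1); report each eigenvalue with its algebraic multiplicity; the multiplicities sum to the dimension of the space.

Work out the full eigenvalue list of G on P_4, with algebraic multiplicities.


λ = 2 (multiplicity 5)

image of 1: 2
image of x: 2x + 5
image of x^2: 2x^2 + 10x + 9
image of x^3: 2x^3 + 15x^2 + 27x + 29
image of x^4: 2x^4 + 20x^3 + 54x^2 + 116x + 81
the matrix is upper triangular; its diagonal is (2, 2, 2, 2, 2)
for a triangular matrix the eigenvalues are the diagonal entries, with algebraic multiplicity their repetition count


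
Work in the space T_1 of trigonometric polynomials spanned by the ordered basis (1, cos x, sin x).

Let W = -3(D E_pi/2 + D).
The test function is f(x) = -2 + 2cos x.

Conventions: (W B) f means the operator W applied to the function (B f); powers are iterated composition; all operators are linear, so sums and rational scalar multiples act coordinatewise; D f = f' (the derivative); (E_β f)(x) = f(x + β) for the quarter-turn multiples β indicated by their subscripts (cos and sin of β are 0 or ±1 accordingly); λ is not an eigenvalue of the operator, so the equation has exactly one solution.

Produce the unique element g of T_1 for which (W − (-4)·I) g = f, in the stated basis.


the result is g(x) = -1/2 + (7/29)cos x - (3/29)sin x

write g with unknown coordinates in the stated basis and equate coefficients in (W − (-4)·I) g = f
solving from the highest basis element down gives g = -1/2 + (7/29)cos x - (3/29)sin x
check: W g = (30/29)cos x + (12/29)sin x
so W g − (-4)·g = -2 + 2cos x = f ✓


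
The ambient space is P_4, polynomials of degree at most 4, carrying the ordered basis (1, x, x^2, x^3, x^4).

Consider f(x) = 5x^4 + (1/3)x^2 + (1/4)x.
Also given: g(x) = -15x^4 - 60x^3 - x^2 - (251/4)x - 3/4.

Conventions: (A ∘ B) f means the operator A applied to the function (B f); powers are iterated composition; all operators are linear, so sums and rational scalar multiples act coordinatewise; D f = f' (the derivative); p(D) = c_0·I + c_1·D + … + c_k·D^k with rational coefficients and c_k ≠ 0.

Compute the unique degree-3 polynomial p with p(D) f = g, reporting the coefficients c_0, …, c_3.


D^0 f = 5x^4 + (1/3)x^2 + (1/4)x
D^1 f = 20x^3 + (2/3)x + 1/4
D^2 f = 60x^2 + 2/3
D^3 f = 120x
matching coefficients of g against c_0 f + c_1 Df + … from the top degree down determines the c_i
solution: c_0 = -3, c_1 = -3, c_2 = 0, c_3 = -1/2

p(D) = -3·I − 3·D − (1/2)·D^3, i.e. c_0 = -3, c_1 = -3, c_2 = 0, c_3 = -1/2


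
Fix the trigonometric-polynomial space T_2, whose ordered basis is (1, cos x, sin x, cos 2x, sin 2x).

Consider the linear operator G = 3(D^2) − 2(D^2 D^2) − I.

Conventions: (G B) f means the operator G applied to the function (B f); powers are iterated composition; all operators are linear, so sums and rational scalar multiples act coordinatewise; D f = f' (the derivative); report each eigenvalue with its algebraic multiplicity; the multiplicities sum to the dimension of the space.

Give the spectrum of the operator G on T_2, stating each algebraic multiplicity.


λ = -45 (multiplicity 2), λ = -6 (multiplicity 2), λ = -1 (multiplicity 1)

image of 1: -1
image of cos x: -6cos x
image of sin x: -6sin x
image of cos 2x: -45cos 2x
image of sin 2x: -45sin 2x
the matrix is diagonal; its diagonal is (-1, -6, -6, -45, -45)
for a triangular matrix the eigenvalues are the diagonal entries, with algebraic multiplicity their repetition count


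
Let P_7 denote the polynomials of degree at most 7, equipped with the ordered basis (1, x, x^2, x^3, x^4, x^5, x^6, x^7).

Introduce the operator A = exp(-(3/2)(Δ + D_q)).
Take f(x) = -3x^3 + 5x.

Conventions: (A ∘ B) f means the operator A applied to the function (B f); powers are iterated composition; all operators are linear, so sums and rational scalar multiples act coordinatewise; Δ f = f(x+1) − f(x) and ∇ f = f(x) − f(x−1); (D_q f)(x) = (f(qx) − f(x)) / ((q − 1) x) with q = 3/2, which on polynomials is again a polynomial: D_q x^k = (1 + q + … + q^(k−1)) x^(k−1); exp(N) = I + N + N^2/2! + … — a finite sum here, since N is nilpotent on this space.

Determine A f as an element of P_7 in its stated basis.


order-1 term: (279/8)x^2 + (27/2)x - 21/2
order-2 term: -(7533/64)x - 1485/32
order-3 term: 7533/64
the series for exp(-(3/2)(Δ + D_q)) f terminates at order 3
exp(-(3/2)(Δ + D_q)) f = -3x^3 + (279/8)x^2 - (6349/64)x + 3891/64

g(x) = -3x^3 + (279/8)x^2 - (6349/64)x + 3891/64


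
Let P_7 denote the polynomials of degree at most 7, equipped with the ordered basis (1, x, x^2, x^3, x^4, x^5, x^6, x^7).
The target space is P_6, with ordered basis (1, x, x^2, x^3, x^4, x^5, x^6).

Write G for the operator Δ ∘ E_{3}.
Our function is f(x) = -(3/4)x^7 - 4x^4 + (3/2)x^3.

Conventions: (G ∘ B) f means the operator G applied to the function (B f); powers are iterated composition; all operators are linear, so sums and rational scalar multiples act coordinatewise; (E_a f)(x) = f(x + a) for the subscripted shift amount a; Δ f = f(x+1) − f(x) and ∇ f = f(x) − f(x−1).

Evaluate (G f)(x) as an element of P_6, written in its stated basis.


the result is g(x) = -(21/4)x^6 - (441/4)x^5 - (3885/4)x^4 - (18439/4)x^3 - (49857/4)x^2 - (72949/4)x - 45169/4

E_{3} f = -(3/4)x^7 - (63/4)x^6 - (567/4)x^5 - (2851/4)x^4 - (8691/4)x^3 - (16119/4)x^2 - (16875/4)x - 7695/4
Δ E_{3} f = -(21/4)x^6 - (441/4)x^5 - (3885/4)x^4 - (18439/4)x^3 - (49857/4)x^2 - (72949/4)x - 45169/4


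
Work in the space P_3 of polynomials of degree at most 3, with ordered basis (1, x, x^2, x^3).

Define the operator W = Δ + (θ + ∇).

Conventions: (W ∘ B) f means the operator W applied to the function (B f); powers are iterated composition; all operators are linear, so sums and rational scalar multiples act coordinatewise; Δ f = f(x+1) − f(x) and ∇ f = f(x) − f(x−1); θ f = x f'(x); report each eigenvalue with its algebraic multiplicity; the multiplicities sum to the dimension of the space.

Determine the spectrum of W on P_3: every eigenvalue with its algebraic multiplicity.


image of 1: 0
image of x: x + 2
image of x^2: 2x^2 + 4x
image of x^3: 3x^3 + 6x^2 + 2
the matrix is upper triangular; its diagonal is (0, 1, 2, 3)
for a triangular matrix the eigenvalues are the diagonal entries, with algebraic multiplicity their repetition count

λ = 0 (multiplicity 1), λ = 1 (multiplicity 1), λ = 2 (multiplicity 1), λ = 3 (multiplicity 1)


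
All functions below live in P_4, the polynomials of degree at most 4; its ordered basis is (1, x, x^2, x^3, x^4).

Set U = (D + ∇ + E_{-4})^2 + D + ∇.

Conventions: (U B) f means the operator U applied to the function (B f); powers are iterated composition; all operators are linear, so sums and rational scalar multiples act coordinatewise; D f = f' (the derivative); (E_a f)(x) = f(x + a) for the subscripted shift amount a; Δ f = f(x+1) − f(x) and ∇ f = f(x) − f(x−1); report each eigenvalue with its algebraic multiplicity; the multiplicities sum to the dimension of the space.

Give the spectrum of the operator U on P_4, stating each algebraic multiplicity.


image of 1: 1
image of x: x - 2
image of x^2: x^2 - 4x + 37
image of x^3: x^3 - 6x^2 + 111x - 305
image of x^4: x^4 - 8x^3 + 222x^2 - 1220x + 2867
the matrix is upper triangular; its diagonal is (1, 1, 1, 1, 1)
for a triangular matrix the eigenvalues are the diagonal entries, with algebraic multiplicity their repetition count

λ = 1 (multiplicity 5)


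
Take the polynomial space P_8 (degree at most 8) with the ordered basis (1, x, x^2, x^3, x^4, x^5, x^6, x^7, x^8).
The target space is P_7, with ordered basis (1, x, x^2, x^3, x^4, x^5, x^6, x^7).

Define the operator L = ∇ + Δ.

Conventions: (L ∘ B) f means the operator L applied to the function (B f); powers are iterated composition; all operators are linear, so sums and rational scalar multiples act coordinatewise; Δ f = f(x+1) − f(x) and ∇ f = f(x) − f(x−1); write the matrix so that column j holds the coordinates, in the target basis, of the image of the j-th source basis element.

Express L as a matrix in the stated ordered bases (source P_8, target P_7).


the matrix is [[0, 2, 0, 2, 0, 2, 0, 2, 0]; [0, 0, 4, 0, 8, 0, 12, 0, 16]; [0, 0, 0, 6, 0, 20, 0, 42, 0]; [0, 0, 0, 0, 8, 0, 40, 0, 112]; [0, 0, 0, 0, 0, 10, 0, 70, 0]; [0, 0, 0, 0, 0, 0, 12, 0, 112]; [0, 0, 0, 0, 0, 0, 0, 14, 0]; [0, 0, 0, 0, 0, 0, 0, 0, 16]] (rows listed top to bottom)

image of 1: 0
image of x: 2
image of x^2: 4x
image of x^3: 6x^2 + 2
image of x^4: 8x^3 + 8x
image of x^5: 10x^4 + 20x^2 + 2
image of x^6: 12x^5 + 40x^3 + 12x
image of x^7: 14x^6 + 70x^4 + 42x^2 + 2
image of x^8: 16x^7 + 112x^5 + 112x^3 + 16x
each image's coordinates form column j of the matrix


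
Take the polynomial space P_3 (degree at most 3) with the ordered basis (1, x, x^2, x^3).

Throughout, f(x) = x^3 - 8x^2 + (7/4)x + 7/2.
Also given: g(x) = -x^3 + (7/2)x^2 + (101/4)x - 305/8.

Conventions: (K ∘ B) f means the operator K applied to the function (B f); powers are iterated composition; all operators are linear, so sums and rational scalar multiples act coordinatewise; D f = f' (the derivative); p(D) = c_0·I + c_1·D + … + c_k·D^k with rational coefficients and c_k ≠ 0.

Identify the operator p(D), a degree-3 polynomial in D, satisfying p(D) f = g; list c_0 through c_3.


p(D) = -I − (3/2)·D + (1/2)·D^2 − 4·D^3, i.e. c_0 = -1, c_1 = -3/2, c_2 = 1/2, c_3 = -4

D^0 f = x^3 - 8x^2 + (7/4)x + 7/2
D^1 f = 3x^2 - 16x + 7/4
D^2 f = 6x - 16
D^3 f = 6
matching coefficients of g against c_0 f + c_1 Df + … from the top degree down determines the c_i
solution: c_0 = -1, c_1 = -3/2, c_2 = 1/2, c_3 = -4


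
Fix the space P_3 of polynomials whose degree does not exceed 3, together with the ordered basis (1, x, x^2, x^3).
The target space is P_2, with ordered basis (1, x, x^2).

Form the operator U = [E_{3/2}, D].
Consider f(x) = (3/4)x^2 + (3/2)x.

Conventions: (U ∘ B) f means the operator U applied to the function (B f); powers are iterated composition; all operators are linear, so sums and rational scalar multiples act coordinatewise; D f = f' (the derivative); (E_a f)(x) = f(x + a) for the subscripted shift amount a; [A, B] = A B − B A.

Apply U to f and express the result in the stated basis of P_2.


the image equals g(x) = 0

D f = (3/2)x + 3/2
E_{3/2} D f = (3/2)x + 15/4
E_{3/2} f = (3/4)x^2 + (15/4)x + 63/16
D E_{3/2} f = (3/2)x + 15/4
[E_{3/2}, D] f = 0


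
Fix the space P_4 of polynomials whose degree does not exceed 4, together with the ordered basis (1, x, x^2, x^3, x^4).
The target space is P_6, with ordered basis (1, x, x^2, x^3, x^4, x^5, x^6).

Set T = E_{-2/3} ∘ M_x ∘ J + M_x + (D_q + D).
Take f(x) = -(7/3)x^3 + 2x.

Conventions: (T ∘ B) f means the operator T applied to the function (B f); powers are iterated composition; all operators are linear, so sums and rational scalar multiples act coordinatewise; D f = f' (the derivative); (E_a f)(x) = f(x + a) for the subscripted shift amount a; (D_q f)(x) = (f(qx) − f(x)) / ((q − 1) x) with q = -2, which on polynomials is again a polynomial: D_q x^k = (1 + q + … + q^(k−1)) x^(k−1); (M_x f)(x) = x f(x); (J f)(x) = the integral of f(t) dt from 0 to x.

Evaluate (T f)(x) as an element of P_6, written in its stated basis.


g(x) = -(7/12)x^5 - (7/18)x^4 - (43/27)x^3 - (994/81)x^2 + (184/243)x + 2756/729

J f = -(7/12)x^4 + x^2
M_x J f = -(7/12)x^5 + x^3
E_{-2/3} M_x J f = -(7/12)x^5 + (35/18)x^4 - (43/27)x^3 - (22/81)x^2 + (184/243)x - 160/729
M_x f = -(7/3)x^4 + 2x^2
D_q f = -7x^2 + 2
D f = -7x^2 + 2
(D_q + D) f = -14x^2 + 4
(E_{-2/3} ∘ M_x ∘ J + M_x + (D_q + D)) f = -(7/12)x^5 - (7/18)x^4 - (43/27)x^3 - (994/81)x^2 + (184/243)x + 2756/729


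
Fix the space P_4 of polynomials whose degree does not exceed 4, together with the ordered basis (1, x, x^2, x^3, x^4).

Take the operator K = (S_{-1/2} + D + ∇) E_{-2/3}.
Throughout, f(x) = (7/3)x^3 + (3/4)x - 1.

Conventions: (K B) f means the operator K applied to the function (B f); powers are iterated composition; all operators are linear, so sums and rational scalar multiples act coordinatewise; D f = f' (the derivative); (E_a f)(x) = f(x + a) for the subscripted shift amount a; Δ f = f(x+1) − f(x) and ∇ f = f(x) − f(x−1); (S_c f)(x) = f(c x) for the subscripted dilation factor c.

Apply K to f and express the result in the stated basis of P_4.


E_{-2/3} f = (7/3)x^3 - (14/3)x^2 + (139/36)x - 355/162
S_{-1/2} E_{-2/3} f = -(7/24)x^3 - (7/6)x^2 - (139/72)x - 355/162
D E_{-2/3} f = 7x^2 - (28/3)x + 139/36
∇ E_{-2/3} f = 7x^2 - (49/3)x + 391/36
(S_{-1/2} + D + ∇) E_{-2/3} f = -(7/24)x^3 + (77/6)x^2 - (1987/72)x + 1015/81

the image equals g(x) = -(7/24)x^3 + (77/6)x^2 - (1987/72)x + 1015/81


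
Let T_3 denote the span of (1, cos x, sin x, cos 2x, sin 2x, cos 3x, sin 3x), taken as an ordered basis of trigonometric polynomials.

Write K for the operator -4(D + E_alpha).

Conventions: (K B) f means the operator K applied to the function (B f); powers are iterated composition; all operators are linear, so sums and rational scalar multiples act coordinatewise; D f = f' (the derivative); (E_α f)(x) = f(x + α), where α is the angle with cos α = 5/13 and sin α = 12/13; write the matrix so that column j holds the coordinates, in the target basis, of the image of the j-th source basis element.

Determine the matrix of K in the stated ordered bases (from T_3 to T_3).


image of 1: -4
image of cos x: -(20/13)cos x + (100/13)sin x
image of sin x: -(100/13)cos x - (20/13)sin x
image of cos 2x: (476/169)cos 2x + (1832/169)sin 2x
image of sin 2x: -(1832/169)cos 2x + (476/169)sin 2x
image of cos 3x: (8140/2197)cos 3x + (23052/2197)sin 3x
image of sin 3x: -(23052/2197)cos 3x + (8140/2197)sin 3x
each image's coordinates form column j of the matrix

the matrix is [[-4, 0, 0, 0, 0, 0, 0]; [0, -20/13, -100/13, 0, 0, 0, 0]; [0, 100/13, -20/13, 0, 0, 0, 0]; [0, 0, 0, 476/169, -1832/169, 0, 0]; [0, 0, 0, 1832/169, 476/169, 0, 0]; [0, 0, 0, 0, 0, 8140/2197, -23052/2197]; [0, 0, 0, 0, 0, 23052/2197, 8140/2197]] (rows listed top to bottom)


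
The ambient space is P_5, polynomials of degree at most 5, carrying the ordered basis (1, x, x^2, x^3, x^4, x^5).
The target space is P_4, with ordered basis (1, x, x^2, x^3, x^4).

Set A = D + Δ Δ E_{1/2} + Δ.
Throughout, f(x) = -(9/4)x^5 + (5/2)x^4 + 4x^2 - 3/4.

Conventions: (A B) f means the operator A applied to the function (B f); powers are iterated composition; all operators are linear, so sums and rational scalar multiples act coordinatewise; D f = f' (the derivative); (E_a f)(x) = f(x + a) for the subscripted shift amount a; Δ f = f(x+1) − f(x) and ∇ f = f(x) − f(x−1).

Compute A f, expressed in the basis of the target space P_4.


the result is g(x) = -(45/2)x^4 - (95/2)x^3 - 180x^2 - (443/2)x - 807/8

D f = -(45/4)x^4 + 10x^3 + 8x
E_{1/2} f = -(9/4)x^5 - (25/8)x^4 - (5/8)x^3 + (79/16)x^2 + (291/64)x + 43/128
Δ E_{1/2} f = -(45/4)x^4 - 35x^3 - (345/8)x^2 - (63/4)x + 223/64
Δ (Δ E_{1/2}) f = -45x^3 - (345/2)x^2 - (945/4)x - 841/8
Δ f = -(45/4)x^4 - (25/2)x^3 - (15/2)x^2 + (27/4)x + 17/4
(D + Δ Δ E_{1/2} + Δ) f = -(45/2)x^4 - (95/2)x^3 - 180x^2 - (443/2)x - 807/8


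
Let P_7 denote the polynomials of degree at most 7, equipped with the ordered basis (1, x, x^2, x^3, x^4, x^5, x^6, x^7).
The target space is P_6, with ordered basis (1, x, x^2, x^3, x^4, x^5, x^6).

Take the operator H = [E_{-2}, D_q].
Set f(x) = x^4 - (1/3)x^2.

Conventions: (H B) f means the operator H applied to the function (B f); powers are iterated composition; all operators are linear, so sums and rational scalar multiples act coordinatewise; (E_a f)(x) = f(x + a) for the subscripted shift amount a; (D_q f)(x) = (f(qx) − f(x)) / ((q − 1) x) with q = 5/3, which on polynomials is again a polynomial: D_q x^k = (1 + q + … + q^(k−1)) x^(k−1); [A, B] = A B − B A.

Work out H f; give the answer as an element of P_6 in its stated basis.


D_q f = (272/27)x^3 - (8/9)x
E_{-2} D_q f = (272/27)x^3 - (544/9)x^2 + 120x - 2128/27
E_{-2} f = x^4 - 8x^3 + (71/3)x^2 - (92/3)x + 44/3
D_q E_{-2} f = (272/27)x^3 - (392/9)x^2 + (568/9)x - 92/3
[E_{-2}, D_q] f = -(152/9)x^2 + (512/9)x - 1300/27

g(x) = -(152/9)x^2 + (512/9)x - 1300/27


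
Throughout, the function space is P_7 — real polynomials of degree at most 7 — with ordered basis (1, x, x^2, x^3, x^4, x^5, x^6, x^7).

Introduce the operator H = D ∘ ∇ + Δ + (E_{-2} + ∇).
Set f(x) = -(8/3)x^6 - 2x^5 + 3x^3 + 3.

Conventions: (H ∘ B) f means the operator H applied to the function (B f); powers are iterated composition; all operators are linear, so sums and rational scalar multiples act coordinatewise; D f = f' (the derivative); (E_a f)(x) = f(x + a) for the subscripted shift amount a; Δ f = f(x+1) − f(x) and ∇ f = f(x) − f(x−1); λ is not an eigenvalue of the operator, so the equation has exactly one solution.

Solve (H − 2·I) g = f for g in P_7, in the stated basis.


the result is g(x) = (8/3)x^6 + 2x^5 + 240x^4 - 363x^3 + 9260x^2 - 15534x + 191222/3

write g with unknown coordinates in the stated basis and equate coefficients in (H − 2·I) g = f
solving from the highest basis element down gives g = (8/3)x^6 + 2x^5 + 240x^4 - 363x^3 + 9260x^2 - 15534x + 191222/3
check: H g = (8/3)x^6 + 2x^5 + 480x^4 - 723x^3 + 18520x^2 - 31068x + 382453/3
so H g − 2·g = -(8/3)x^6 - 2x^5 + 3x^3 + 3 = f ✓


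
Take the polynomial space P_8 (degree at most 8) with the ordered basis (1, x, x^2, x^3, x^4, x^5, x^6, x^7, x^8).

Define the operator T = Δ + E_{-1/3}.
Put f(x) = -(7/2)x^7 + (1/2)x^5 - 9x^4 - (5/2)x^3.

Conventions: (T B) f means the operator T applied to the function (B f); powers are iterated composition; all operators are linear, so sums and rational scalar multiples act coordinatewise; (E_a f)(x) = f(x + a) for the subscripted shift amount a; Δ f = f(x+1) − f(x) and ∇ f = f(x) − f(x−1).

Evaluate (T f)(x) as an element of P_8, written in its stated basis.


the result is g(x) = -(7/2)x^7 - (49/3)x^6 - (487/6)x^5 - (3383/27)x^4 - (23483/162)x^3 - (10804/81)x^2 - (47387/729)x - 31753/2187

Δ f = -(49/2)x^6 - (147/2)x^5 - 120x^4 - (307/2)x^3 - 130x^2 - (131/2)x - 29/2
E_{-1/3} f = -(7/2)x^7 + (49/6)x^6 - (23/3)x^5 - (143/27)x^4 + (692/81)x^3 - (274/81)x^2 + (725/1458)x - 83/4374
(Δ + E_{-1/3}) f = -(7/2)x^7 - (49/3)x^6 - (487/6)x^5 - (3383/27)x^4 - (23483/162)x^3 - (10804/81)x^2 - (47387/729)x - 31753/2187


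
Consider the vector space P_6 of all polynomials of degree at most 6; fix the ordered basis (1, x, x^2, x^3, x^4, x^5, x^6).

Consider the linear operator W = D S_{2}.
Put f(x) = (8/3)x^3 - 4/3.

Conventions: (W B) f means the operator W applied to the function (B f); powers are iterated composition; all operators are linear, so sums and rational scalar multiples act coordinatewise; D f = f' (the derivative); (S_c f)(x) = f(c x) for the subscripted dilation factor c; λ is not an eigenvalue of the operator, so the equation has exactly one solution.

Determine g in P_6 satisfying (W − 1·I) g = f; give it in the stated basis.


the image equals g(x) = -(8/3)x^3 - 64x^2 - 512x - 3068/3

write g with unknown coordinates in the stated basis and equate coefficients in (W − 1·I) g = f
solving from the highest basis element down gives g = -(8/3)x^3 - 64x^2 - 512x - 3068/3
check: W g = -64x^2 - 512x - 1024
so W g − 1·g = (8/3)x^3 - 4/3 = f ✓


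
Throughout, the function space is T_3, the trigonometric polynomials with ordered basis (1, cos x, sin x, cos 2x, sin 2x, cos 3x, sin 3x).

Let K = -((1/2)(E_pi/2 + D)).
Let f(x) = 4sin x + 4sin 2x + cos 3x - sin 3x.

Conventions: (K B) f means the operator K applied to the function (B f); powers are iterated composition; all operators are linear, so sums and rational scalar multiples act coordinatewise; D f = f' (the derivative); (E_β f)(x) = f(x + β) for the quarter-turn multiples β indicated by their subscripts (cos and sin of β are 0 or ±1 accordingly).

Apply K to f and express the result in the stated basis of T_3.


the result is g(x) = -4cos x - 4cos 2x + 2sin 2x + cos 3x + sin 3x

E_pi/2 f = 4cos x - 4sin 2x + cos 3x + sin 3x
D f = 4cos x + 8cos 2x - 3cos 3x - 3sin 3x
(E_pi/2 + D) f = 8cos x + 8cos 2x - 4sin 2x - 2cos 3x - 2sin 3x
((1/2)(E_pi/2 + D)) f = 4cos x + 4cos 2x - 2sin 2x - cos 3x - sin 3x
(-((1/2)(E_pi/2 + D))) f = -4cos x - 4cos 2x + 2sin 2x + cos 3x + sin 3x


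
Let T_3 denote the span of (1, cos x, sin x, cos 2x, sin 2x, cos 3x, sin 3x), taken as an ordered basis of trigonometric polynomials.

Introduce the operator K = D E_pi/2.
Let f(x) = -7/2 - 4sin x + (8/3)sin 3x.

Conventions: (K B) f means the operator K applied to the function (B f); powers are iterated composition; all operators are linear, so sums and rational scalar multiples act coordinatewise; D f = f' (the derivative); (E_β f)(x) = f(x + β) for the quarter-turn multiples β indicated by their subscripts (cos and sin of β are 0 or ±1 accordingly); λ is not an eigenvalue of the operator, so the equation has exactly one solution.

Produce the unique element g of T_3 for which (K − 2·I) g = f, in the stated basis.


the image equals g(x) = 7/4 + (4/3)sin x + (8/3)sin 3x

write g with unknown coordinates in the stated basis and equate coefficients in (K − 2·I) g = f
solving from the highest basis element down gives g = 7/4 + (4/3)sin x + (8/3)sin 3x
check: K g = -(4/3)sin x + 8sin 3x
so K g − 2·g = -7/2 - 4sin x + (8/3)sin 3x = f ✓


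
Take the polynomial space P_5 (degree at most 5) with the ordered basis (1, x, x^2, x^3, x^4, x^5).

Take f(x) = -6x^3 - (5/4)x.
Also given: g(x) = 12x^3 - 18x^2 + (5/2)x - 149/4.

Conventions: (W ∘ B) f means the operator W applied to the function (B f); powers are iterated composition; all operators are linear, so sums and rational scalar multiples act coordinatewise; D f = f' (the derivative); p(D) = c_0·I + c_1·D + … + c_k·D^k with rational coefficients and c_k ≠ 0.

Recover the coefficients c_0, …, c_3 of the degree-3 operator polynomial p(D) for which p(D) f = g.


c_0 = -2, c_1 = 1, c_2 = 0, c_3 = 1

D^0 f = -6x^3 - (5/4)x
D^1 f = -18x^2 - 5/4
D^2 f = -36x
D^3 f = -36
matching coefficients of g against c_0 f + c_1 Df + … from the top degree down determines the c_i
solution: c_0 = -2, c_1 = 1, c_2 = 0, c_3 = 1


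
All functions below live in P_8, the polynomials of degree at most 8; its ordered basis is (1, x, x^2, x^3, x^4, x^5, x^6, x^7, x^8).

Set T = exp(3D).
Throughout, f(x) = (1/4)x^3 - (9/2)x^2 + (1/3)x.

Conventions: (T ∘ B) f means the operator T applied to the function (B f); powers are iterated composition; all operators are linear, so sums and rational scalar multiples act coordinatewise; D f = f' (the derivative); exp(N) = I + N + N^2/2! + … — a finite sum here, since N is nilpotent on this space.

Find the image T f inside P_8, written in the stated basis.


order-1 term: (9/4)x^2 - 27x + 1
order-2 term: (27/4)x - 81/2
order-3 term: 27/4
the series for exp(3D) f terminates at order 3
exp(3D) f = (1/4)x^3 - (9/4)x^2 - (239/12)x - 131/4

the result is g(x) = (1/4)x^3 - (9/4)x^2 - (239/12)x - 131/4


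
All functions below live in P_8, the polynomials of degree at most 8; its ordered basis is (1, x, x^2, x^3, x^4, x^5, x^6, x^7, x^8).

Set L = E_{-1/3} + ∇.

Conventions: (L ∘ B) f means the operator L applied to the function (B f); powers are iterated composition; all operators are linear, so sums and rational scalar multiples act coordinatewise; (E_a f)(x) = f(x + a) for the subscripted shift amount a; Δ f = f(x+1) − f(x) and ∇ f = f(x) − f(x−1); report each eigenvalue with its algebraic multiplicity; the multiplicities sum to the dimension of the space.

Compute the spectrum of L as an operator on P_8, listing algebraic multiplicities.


image of 1: 1
image of x: x + 2/3
image of x^2: x^2 + (4/3)x - 8/9
image of x^3: x^3 + 2x^2 - (8/3)x + 26/27
image of x^4: x^4 + (8/3)x^3 - (16/3)x^2 + (104/27)x - 80/81
image of x^5: x^5 + (10/3)x^4 - (80/9)x^3 + (260/27)x^2 - (400/81)x + 242/243
image of x^6: x^6 + 4x^5 - (40/3)x^4 + (520/27)x^3 - (400/27)x^2 + (484/81)x - 728/729
image of x^7: x^7 + (14/3)x^6 - (56/3)x^5 + (910/27)x^4 - (2800/81)x^3 + (1694/81)x^2 - (5096/729)x + 2186/2187
image of x^8: x^8 + (16/3)x^7 - (224/9)x^6 + (1456/27)x^5 - (5600/81)x^4 + (13552/243)x^3 - (20384/729)x^2 + (17488/2187)x - 6560/6561
the matrix is upper triangular; its diagonal is (1, 1, 1, 1, 1, 1, 1, 1, 1)
for a triangular matrix the eigenvalues are the diagonal entries, with algebraic multiplicity their repetition count

λ = 1 (multiplicity 9)


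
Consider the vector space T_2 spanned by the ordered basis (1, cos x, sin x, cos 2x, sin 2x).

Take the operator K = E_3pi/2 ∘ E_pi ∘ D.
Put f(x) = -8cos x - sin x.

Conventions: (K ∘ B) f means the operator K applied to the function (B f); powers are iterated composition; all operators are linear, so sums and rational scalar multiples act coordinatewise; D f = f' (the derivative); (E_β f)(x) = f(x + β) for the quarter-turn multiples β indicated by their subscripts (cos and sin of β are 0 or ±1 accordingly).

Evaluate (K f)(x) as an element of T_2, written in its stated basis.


the result is g(x) = 8cos x + sin x

D f = -cos x + 8sin x
E_pi D f = cos x - 8sin x
E_3pi/2 E_pi D f = 8cos x + sin x


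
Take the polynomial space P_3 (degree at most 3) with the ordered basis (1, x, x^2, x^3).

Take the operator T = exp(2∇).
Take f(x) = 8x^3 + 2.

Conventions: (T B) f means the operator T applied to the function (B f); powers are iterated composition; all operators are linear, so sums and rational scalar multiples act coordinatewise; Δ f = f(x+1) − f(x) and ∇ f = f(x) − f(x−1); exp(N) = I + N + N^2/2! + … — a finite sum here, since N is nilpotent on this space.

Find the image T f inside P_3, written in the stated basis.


the image equals g(x) = 8x^3 + 48x^2 + 48x - 14

order-1 term: 48x^2 - 48x + 16
order-2 term: 96x - 96
order-3 term: 64
the series for exp(2∇) f terminates at order 3
exp(2∇) f = 8x^3 + 48x^2 + 48x - 14


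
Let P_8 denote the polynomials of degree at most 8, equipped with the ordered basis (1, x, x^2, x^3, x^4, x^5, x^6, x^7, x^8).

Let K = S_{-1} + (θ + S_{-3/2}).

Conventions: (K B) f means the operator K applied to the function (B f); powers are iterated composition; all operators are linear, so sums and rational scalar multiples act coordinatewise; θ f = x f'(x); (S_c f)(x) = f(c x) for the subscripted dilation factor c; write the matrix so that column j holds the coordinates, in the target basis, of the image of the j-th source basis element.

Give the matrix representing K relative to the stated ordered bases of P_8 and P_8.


image of 1: 2
image of x: -(3/2)x
image of x^2: (21/4)x^2
image of x^3: -(11/8)x^3
image of x^4: (161/16)x^4
image of x^5: -(115/32)x^5
image of x^6: (1177/64)x^6
image of x^7: -(1419/128)x^7
image of x^8: (8865/256)x^8
each image's coordinates form column j of the matrix

the matrix is [[2, 0, 0, 0, 0, 0, 0, 0, 0]; [0, -3/2, 0, 0, 0, 0, 0, 0, 0]; [0, 0, 21/4, 0, 0, 0, 0, 0, 0]; [0, 0, 0, -11/8, 0, 0, 0, 0, 0]; [0, 0, 0, 0, 161/16, 0, 0, 0, 0]; [0, 0, 0, 0, 0, -115/32, 0, 0, 0]; [0, 0, 0, 0, 0, 0, 1177/64, 0, 0]; [0, 0, 0, 0, 0, 0, 0, -1419/128, 0]; [0, 0, 0, 0, 0, 0, 0, 0, 8865/256]] (rows listed top to bottom)


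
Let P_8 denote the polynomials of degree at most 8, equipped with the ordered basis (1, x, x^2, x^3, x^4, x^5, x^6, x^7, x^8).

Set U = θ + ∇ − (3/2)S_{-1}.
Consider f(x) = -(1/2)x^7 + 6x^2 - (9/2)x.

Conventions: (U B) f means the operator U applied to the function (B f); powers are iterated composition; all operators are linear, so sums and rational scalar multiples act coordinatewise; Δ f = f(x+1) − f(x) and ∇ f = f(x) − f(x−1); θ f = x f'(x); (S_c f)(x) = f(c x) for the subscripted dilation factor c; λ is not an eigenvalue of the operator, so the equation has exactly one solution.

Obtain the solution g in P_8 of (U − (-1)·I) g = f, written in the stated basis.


g(x) = -(1/19)x^7 + (14/209)x^6 - (42/209)x^5 + (230/209)x^4 - (4010/2299)x^3 + (33650/2299)x^2 - (29679/2299)x - 141212/2299

write g with unknown coordinates in the stated basis and equate coefficients in (U − (-1)·I) g = f
solving from the highest basis element down gives g = -(1/19)x^7 + (14/209)x^6 - (42/209)x^5 + (230/209)x^4 - (4010/2299)x^3 + (33650/2299)x^2 - (29679/2299)x - 141212/2299
check: U g = -(17/38)x^7 - (14/209)x^6 + (42/209)x^5 - (230/209)x^4 + (4010/2299)x^3 - (19856/2299)x^2 + (38667/4598)x + 141212/2299
so U g − (-1)·g = -(1/2)x^7 + 6x^2 - (9/2)x = f ✓


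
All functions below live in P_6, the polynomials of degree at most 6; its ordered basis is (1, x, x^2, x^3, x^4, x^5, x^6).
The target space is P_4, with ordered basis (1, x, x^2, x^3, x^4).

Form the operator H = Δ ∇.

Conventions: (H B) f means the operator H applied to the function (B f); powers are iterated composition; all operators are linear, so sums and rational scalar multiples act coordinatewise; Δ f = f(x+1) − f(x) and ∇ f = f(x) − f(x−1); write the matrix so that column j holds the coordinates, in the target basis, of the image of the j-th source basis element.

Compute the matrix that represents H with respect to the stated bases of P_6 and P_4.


the matrix is [[0, 0, 2, 0, 2, 0, 2]; [0, 0, 0, 6, 0, 10, 0]; [0, 0, 0, 0, 12, 0, 30]; [0, 0, 0, 0, 0, 20, 0]; [0, 0, 0, 0, 0, 0, 30]] (rows listed top to bottom)

image of 1: 0
image of x: 0
image of x^2: 2
image of x^3: 6x
image of x^4: 12x^2 + 2
image of x^5: 20x^3 + 10x
image of x^6: 30x^4 + 30x^2 + 2
each image's coordinates form column j of the matrix


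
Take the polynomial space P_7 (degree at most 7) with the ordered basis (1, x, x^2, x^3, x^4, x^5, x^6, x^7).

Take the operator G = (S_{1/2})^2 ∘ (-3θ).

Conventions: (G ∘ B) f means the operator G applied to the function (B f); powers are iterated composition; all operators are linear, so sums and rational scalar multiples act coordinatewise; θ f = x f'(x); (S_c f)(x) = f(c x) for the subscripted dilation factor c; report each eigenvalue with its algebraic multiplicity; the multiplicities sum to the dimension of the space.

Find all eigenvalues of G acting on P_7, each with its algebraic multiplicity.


image of 1: 0
image of x: -(3/4)x
image of x^2: -(3/8)x^2
image of x^3: -(9/64)x^3
image of x^4: -(3/64)x^4
image of x^5: -(15/1024)x^5
image of x^6: -(9/2048)x^6
image of x^7: -(21/16384)x^7
the matrix is upper triangular; its diagonal is (0, -3/4, -3/8, -9/64, -3/64, -15/1024, -9/2048, -21/16384)
for a triangular matrix the eigenvalues are the diagonal entries, with algebraic multiplicity their repetition count

λ = -3/4 (multiplicity 1), λ = -3/8 (multiplicity 1), λ = -9/64 (multiplicity 1), λ = -3/64 (multiplicity 1), λ = -15/1024 (multiplicity 1), λ = -9/2048 (multiplicity 1), λ = -21/16384 (multiplicity 1), λ = 0 (multiplicity 1)
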